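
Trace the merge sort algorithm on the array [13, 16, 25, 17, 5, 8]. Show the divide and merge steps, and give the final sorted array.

Merge sort trace:

Split: [13, 16, 25, 17, 5, 8] -> [13, 16, 25] and [17, 5, 8]
  Split: [13, 16, 25] -> [13] and [16, 25]
    Split: [16, 25] -> [16] and [25]
    Merge: [16] + [25] -> [16, 25]
  Merge: [13] + [16, 25] -> [13, 16, 25]
  Split: [17, 5, 8] -> [17] and [5, 8]
    Split: [5, 8] -> [5] and [8]
    Merge: [5] + [8] -> [5, 8]
  Merge: [17] + [5, 8] -> [5, 8, 17]
Merge: [13, 16, 25] + [5, 8, 17] -> [5, 8, 13, 16, 17, 25]

Final sorted array: [5, 8, 13, 16, 17, 25]

The merge sort proceeds by recursively splitting the array and merging sorted halves.
After all merges, the sorted array is [5, 8, 13, 16, 17, 25].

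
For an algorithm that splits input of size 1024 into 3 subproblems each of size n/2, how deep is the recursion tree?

For divide and conquer with division factor 2:

Problem sizes at each level:
Level 0: 1024
Level 1: 512
Level 2: 256
Level 3: 128
Level 4: 64
Level 5: 32
Level 6: 16
Level 7: 8
Level 8: 4
Level 9: 2
Level 10: 1

The root is level 0 and the size-1 base case is level 10 (the tree spans levels 0 through 10, i.e. 11 levels counting the root), so the depth is the number of divisions: log_2(1024) = 10

The recursion tree depth is log_2(1024) = 10. At each level, the problem size is divided by 2, so it takes 10 divisions to reduce to a base case of size 1. The algorithm makes 3 recursive calls at each level.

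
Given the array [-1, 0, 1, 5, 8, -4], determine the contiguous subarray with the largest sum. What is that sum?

Using Kadane's algorithm on [-1, 0, 1, 5, 8, -4]:

Scanning through the array:
Position 1 (value 0): max_ending_here = 0, max_so_far = 0
Position 2 (value 1): max_ending_here = 1, max_so_far = 1
Position 3 (value 5): max_ending_here = 6, max_so_far = 6
Position 4 (value 8): max_ending_here = 14, max_so_far = 14
Position 5 (value -4): max_ending_here = 10, max_so_far = 14

Maximum subarray: [0, 1, 5, 8]
Maximum sum: 14

The maximum subarray is [0, 1, 5, 8] with sum 14. This subarray runs from index 1 to index 4.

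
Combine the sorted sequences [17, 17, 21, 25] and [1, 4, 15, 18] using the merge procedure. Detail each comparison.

Merging process:

Compare 17 vs 1: take 1 from right. Merged: [1]
Compare 17 vs 4: take 4 from right. Merged: [1, 4]
Compare 17 vs 15: take 15 from right. Merged: [1, 4, 15]
Compare 17 vs 18: take 17 from left. Merged: [1, 4, 15, 17]
Compare 17 vs 18: take 17 from left. Merged: [1, 4, 15, 17, 17]
Compare 21 vs 18: take 18 from right. Merged: [1, 4, 15, 17, 17, 18]
Append remaining from left: [21, 25]. Merged: [1, 4, 15, 17, 17, 18, 21, 25]

Final merged array: [1, 4, 15, 17, 17, 18, 21, 25]
Total comparisons: 6

The merged array is [1, 4, 15, 17, 17, 18, 21, 25], requiring 6 comparisons. The merge step runs in O(n) time where n is the total number of elements.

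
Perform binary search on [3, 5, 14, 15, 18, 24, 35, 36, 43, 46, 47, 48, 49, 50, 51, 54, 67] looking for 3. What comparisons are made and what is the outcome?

Binary search for 3 in [3, 5, 14, 15, 18, 24, 35, 36, 43, 46, 47, 48, 49, 50, 51, 54, 67]:

lo=0, hi=16, mid=8, arr[mid]=43 -> 43 > 3, search left half
lo=0, hi=7, mid=3, arr[mid]=15 -> 15 > 3, search left half
lo=0, hi=2, mid=1, arr[mid]=5 -> 5 > 3, search left half
lo=0, hi=0, mid=0, arr[mid]=3 -> Found target at index 0!

Binary search finds 3 at index 0 after 4 comparisons. The search repeatedly halves the search space by comparing with the middle element.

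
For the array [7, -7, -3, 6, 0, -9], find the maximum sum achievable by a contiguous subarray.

Using Kadane's algorithm on [7, -7, -3, 6, 0, -9]:

Scanning through the array:
Position 1 (value -7): max_ending_here = 0, max_so_far = 7
Position 2 (value -3): max_ending_here = -3, max_so_far = 7
Position 3 (value 6): max_ending_here = 6, max_so_far = 7
Position 4 (value 0): max_ending_here = 6, max_so_far = 7
Position 5 (value -9): max_ending_here = -3, max_so_far = 7

Maximum subarray: [7]
Maximum sum: 7

The maximum subarray is [7] with sum 7. This subarray runs from index 0 to index 0.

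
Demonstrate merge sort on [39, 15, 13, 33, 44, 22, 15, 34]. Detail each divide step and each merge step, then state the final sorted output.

Merge sort trace:

Split: [39, 15, 13, 33, 44, 22, 15, 34] -> [39, 15, 13, 33] and [44, 22, 15, 34]
  Split: [39, 15, 13, 33] -> [39, 15] and [13, 33]
    Split: [39, 15] -> [39] and [15]
    Merge: [39] + [15] -> [15, 39]
    Split: [13, 33] -> [13] and [33]
    Merge: [13] + [33] -> [13, 33]
  Merge: [15, 39] + [13, 33] -> [13, 15, 33, 39]
  Split: [44, 22, 15, 34] -> [44, 22] and [15, 34]
    Split: [44, 22] -> [44] and [22]
    Merge: [44] + [22] -> [22, 44]
    Split: [15, 34] -> [15] and [34]
    Merge: [15] + [34] -> [15, 34]
  Merge: [22, 44] + [15, 34] -> [15, 22, 34, 44]
Merge: [13, 15, 33, 39] + [15, 22, 34, 44] -> [13, 15, 15, 22, 33, 34, 39, 44]

Final sorted array: [13, 15, 15, 22, 33, 34, 39, 44]

The merge sort proceeds by recursively splitting the array and merging sorted halves.
After all merges, the sorted array is [13, 15, 15, 22, 33, 34, 39, 44].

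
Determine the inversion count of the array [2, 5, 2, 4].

Finding inversions in [2, 5, 2, 4]:

(1, 2): arr[1]=5 > arr[2]=2
(1, 3): arr[1]=5 > arr[3]=4

Total inversions: 2

The array has 2 inversion(s): (1,2), (1,3). Each pair (i,j) satisfies i < j and arr[i] > arr[j].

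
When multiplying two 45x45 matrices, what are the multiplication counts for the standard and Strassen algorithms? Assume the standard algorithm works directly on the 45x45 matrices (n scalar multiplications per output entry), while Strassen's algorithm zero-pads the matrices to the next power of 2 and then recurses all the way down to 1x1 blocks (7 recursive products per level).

Matrix multiplication for 45x45 matrices:

Strassen's algorithm requires power-of-2 dimensions. Pad 45x45 to 64x64 (next power of 2).

Standard algorithm: 45^3 = 91125 multiplications
Strassen's algorithm: 7^(log2(64)) = 7^6 = 117649 multiplications
Difference: 91125 - 117649 = -26524 (Strassen uses MORE here due to padding overhead — for small or just-over-power-of-2 n, padding can outweigh the per-level savings)

Standard: 91125 multiplications (45^3). Strassen: 117649 multiplications (7^6, after padding to 64x64). Strassen reduces 8 recursive multiplications to 7 at each level.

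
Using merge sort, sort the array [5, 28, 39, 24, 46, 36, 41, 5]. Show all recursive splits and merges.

Merge sort trace:

Split: [5, 28, 39, 24, 46, 36, 41, 5] -> [5, 28, 39, 24] and [46, 36, 41, 5]
  Split: [5, 28, 39, 24] -> [5, 28] and [39, 24]
    Split: [5, 28] -> [5] and [28]
    Merge: [5] + [28] -> [5, 28]
    Split: [39, 24] -> [39] and [24]
    Merge: [39] + [24] -> [24, 39]
  Merge: [5, 28] + [24, 39] -> [5, 24, 28, 39]
  Split: [46, 36, 41, 5] -> [46, 36] and [41, 5]
    Split: [46, 36] -> [46] and [36]
    Merge: [46] + [36] -> [36, 46]
    Split: [41, 5] -> [41] and [5]
    Merge: [41] + [5] -> [5, 41]
  Merge: [36, 46] + [5, 41] -> [5, 36, 41, 46]
Merge: [5, 24, 28, 39] + [5, 36, 41, 46] -> [5, 5, 24, 28, 36, 39, 41, 46]

Final sorted array: [5, 5, 24, 28, 36, 39, 41, 46]

The merge sort proceeds by recursively splitting the array and merging sorted halves.
After all merges, the sorted array is [5, 5, 24, 28, 36, 39, 41, 46].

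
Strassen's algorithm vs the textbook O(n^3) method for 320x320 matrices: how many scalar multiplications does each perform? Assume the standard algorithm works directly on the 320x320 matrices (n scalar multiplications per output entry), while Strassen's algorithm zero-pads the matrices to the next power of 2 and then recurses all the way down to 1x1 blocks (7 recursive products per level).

Matrix multiplication for 320x320 matrices:

Strassen's algorithm requires power-of-2 dimensions. Pad 320x320 to 512x512 (next power of 2).

Standard algorithm: 320^3 = 32768000 multiplications
Strassen's algorithm: 7^(log2(512)) = 7^9 = 40353607 multiplications
Difference: 32768000 - 40353607 = -7585607 (Strassen uses MORE here due to padding overhead — for small or just-over-power-of-2 n, padding can outweigh the per-level savings)

Standard: 32768000 multiplications (320^3). Strassen: 40353607 multiplications (7^9, after padding to 512x512). Strassen reduces 8 recursive multiplications to 7 at each level.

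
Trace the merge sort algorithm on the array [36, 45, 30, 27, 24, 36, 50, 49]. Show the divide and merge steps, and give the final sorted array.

Merge sort trace:

Split: [36, 45, 30, 27, 24, 36, 50, 49] -> [36, 45, 30, 27] and [24, 36, 50, 49]
  Split: [36, 45, 30, 27] -> [36, 45] and [30, 27]
    Split: [36, 45] -> [36] and [45]
    Merge: [36] + [45] -> [36, 45]
    Split: [30, 27] -> [30] and [27]
    Merge: [30] + [27] -> [27, 30]
  Merge: [36, 45] + [27, 30] -> [27, 30, 36, 45]
  Split: [24, 36, 50, 49] -> [24, 36] and [50, 49]
    Split: [24, 36] -> [24] and [36]
    Merge: [24] + [36] -> [24, 36]
    Split: [50, 49] -> [50] and [49]
    Merge: [50] + [49] -> [49, 50]
  Merge: [24, 36] + [49, 50] -> [24, 36, 49, 50]
Merge: [27, 30, 36, 45] + [24, 36, 49, 50] -> [24, 27, 30, 36, 36, 45, 49, 50]

Final sorted array: [24, 27, 30, 36, 36, 45, 49, 50]

The merge sort proceeds by recursively splitting the array and merging sorted halves.
After all merges, the sorted array is [24, 27, 30, 36, 36, 45, 49, 50].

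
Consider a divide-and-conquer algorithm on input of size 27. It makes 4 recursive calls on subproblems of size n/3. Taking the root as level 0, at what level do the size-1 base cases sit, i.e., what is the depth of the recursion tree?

For divide and conquer with division factor 3:

Problem sizes at each level:
Level 0: 27
Level 1: 9
Level 2: 3
Level 3: 1

The root is level 0 and the size-1 base case is level 3 (the tree spans levels 0 through 3, i.e. 4 levels counting the root), so the depth is the number of divisions: log_3(27) = 3

The recursion tree depth is log_3(27) = 3. At each level, the problem size is divided by 3, so it takes 3 divisions to reduce to a base case of size 1. The algorithm makes 4 recursive calls at each level.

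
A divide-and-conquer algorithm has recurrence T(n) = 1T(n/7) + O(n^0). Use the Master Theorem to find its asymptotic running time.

Master Theorem for T(n) = 1T(n/7) + O(n^0):

a = 1, b = 7, c = 0
log_b(a) = log_7(1) = 0.0000

Case 2: c = 0 = log_7(1) = 0.0000
T(n) = O(n^0 log n) = O(log n)

For T(n) = 1T(n/7) + O(n^0): log_7(1) = 0.0000. This is Case 2 of the Master Theorem (c = log_b(a), equal work at all levels), giving O(log n).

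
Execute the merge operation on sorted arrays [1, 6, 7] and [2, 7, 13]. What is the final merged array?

Merging process:

Compare 1 vs 2: take 1 from left. Merged: [1]
Compare 6 vs 2: take 2 from right. Merged: [1, 2]
Compare 6 vs 7: take 6 from left. Merged: [1, 2, 6]
Compare 7 vs 7: take 7 from left. Merged: [1, 2, 6, 7]
Append remaining from right: [7, 13]. Merged: [1, 2, 6, 7, 7, 13]

Final merged array: [1, 2, 6, 7, 7, 13]
Total comparisons: 4

The merged array is [1, 2, 6, 7, 7, 13], requiring 4 comparisons. The merge step runs in O(n) time where n is the total number of elements.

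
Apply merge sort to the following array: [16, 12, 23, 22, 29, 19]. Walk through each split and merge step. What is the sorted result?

Merge sort trace:

Split: [16, 12, 23, 22, 29, 19] -> [16, 12, 23] and [22, 29, 19]
  Split: [16, 12, 23] -> [16] and [12, 23]
    Split: [12, 23] -> [12] and [23]
    Merge: [12] + [23] -> [12, 23]
  Merge: [16] + [12, 23] -> [12, 16, 23]
  Split: [22, 29, 19] -> [22] and [29, 19]
    Split: [29, 19] -> [29] and [19]
    Merge: [29] + [19] -> [19, 29]
  Merge: [22] + [19, 29] -> [19, 22, 29]
Merge: [12, 16, 23] + [19, 22, 29] -> [12, 16, 19, 22, 23, 29]

Final sorted array: [12, 16, 19, 22, 23, 29]

The merge sort proceeds by recursively splitting the array and merging sorted halves.
After all merges, the sorted array is [12, 16, 19, 22, 23, 29].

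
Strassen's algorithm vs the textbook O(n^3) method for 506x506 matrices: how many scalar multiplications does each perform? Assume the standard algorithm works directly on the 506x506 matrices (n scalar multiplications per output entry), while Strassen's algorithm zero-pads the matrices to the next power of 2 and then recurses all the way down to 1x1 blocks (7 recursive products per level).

Matrix multiplication for 506x506 matrices:

Strassen's algorithm requires power-of-2 dimensions. Pad 506x506 to 512x512 (next power of 2).

Standard algorithm: 506^3 = 129554216 multiplications
Strassen's algorithm: 7^(log2(512)) = 7^9 = 40353607 multiplications
Savings: 129554216 - 40353607 = 89200609 multiplications

Standard: 129554216 multiplications (506^3). Strassen: 40353607 multiplications (7^9, after padding to 512x512). Strassen reduces 8 recursive multiplications to 7 at each level.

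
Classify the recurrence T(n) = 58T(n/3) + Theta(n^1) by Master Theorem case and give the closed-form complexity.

Master Theorem for T(n) = 58T(n/3) + O(n^1):

a = 58, b = 3, c = 1
log_b(a) = log_3(58) = 3.6960

Case 1: c = 1 < log_3(58) = 3.6960
T(n) = O(n^(log_3 58))

For T(n) = 58T(n/3) + O(n^1): log_3(58) = 3.6960. This is Case 1 of the Master Theorem (c < log_b(a), work dominated by leaves), giving O(n^(log_3 58)).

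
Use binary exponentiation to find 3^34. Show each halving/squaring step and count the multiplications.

Computing 3^34 by squaring (build up from 3^1; each line after the first costs one multiplication):

3^1 = 3
3^2 = (3^1)^2 = 3^2 = 9
3^4 = (3^2)^2 = 9^2 = 81
3^8 = (3^4)^2 = 81^2 = 6561
3^16 = (3^8)^2 = 6561^2 = 43046721
3^17 = 3 * 3^16 = 3 * 43046721 = 129140163
3^34 = (3^17)^2 = 129140163^2 = 16677181699666569

Result: 16677181699666569
Multiplications needed: 6 (6 lines after 3^1)

3^34 = 16677181699666569. Using exponentiation by squaring, this requires 6 multiplications. The key idea: if the exponent is even, square the half-power; if odd, multiply by the base once.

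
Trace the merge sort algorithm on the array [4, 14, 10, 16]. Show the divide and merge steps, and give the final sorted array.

Merge sort trace:

Split: [4, 14, 10, 16] -> [4, 14] and [10, 16]
  Split: [4, 14] -> [4] and [14]
  Merge: [4] + [14] -> [4, 14]
  Split: [10, 16] -> [10] and [16]
  Merge: [10] + [16] -> [10, 16]
Merge: [4, 14] + [10, 16] -> [4, 10, 14, 16]

Final sorted array: [4, 10, 14, 16]

The merge sort proceeds by recursively splitting the array and merging sorted halves.
After all merges, the sorted array is [4, 10, 14, 16].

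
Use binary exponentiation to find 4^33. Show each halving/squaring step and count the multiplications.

Computing 4^33 by squaring (build up from 4^1; each line after the first costs one multiplication):

4^1 = 4
4^2 = (4^1)^2 = 4^2 = 16
4^4 = (4^2)^2 = 16^2 = 256
4^8 = (4^4)^2 = 256^2 = 65536
4^16 = (4^8)^2 = 65536^2 = 4294967296
4^32 = (4^16)^2 = 4294967296^2 = 18446744073709551616
4^33 = 4 * 4^32 = 4 * 18446744073709551616 = 73786976294838206464

Result: 73786976294838206464
Multiplications needed: 6 (6 lines after 4^1)

4^33 = 73786976294838206464. Using exponentiation by squaring, this requires 6 multiplications. The key idea: if the exponent is even, square the half-power; if odd, multiply by the base once.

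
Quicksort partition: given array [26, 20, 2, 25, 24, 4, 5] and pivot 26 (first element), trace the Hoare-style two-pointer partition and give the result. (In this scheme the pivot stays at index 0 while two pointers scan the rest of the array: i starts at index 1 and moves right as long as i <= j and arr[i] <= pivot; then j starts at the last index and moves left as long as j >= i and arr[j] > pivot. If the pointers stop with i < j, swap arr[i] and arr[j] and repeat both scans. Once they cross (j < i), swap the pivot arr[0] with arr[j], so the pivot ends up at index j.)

Hoare-style two-pointer partition with pivot = 26:

Initial array: [26, 20, 2, 25, 24, 4, 5]

Pointers start at i = 1, j = 6.
i ends at 7, j ends at 6: the pointers have crossed (j < i), so scanning stops.

Swap pivot arr[0] with arr[6] to place pivot at position 6: [5, 20, 2, 25, 24, 4, 26]
Pivot position: 6

After partitioning with pivot 26, the array becomes [5, 20, 2, 25, 24, 4, 26]. The pivot is placed at index 6. All elements to the left of the pivot are <= 26, and all elements to the right are > 26.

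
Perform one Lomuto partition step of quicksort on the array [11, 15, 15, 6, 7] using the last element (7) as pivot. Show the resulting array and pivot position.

Lomuto partition with pivot = 7:

Initial array: [11, 15, 15, 6, 7]

arr[0]=11 > 7: no swap
arr[1]=15 > 7: no swap
arr[2]=15 > 7: no swap
arr[3]=6 <= 7: swap with position 0, array becomes [6, 15, 15, 11, 7]

Place pivot at position 1: [6, 7, 15, 11, 15]
Pivot position: 1

After partitioning with pivot 7, the array becomes [6, 7, 15, 11, 15]. The pivot is placed at index 1. All elements to the left of the pivot are <= 7, and all elements to the right are > 7.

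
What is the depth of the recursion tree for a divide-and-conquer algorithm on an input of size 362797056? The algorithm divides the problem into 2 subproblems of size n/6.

For divide and conquer with division factor 6:

Problem sizes at each level:
Level 0: 362797056
Level 1: 60466176
Level 2: 10077696
Level 3: 1679616
Level 4: 279936
Level 5: 46656
Level 6: 7776
Level 7: 1296
Level 8: 216
Level 9: 36
Level 10: 6
Level 11: 1

The root is level 0 and the size-1 base case is level 11 (the tree spans levels 0 through 11, i.e. 12 levels counting the root), so the depth is the number of divisions: log_6(362797056) = 11

The recursion tree depth is log_6(362797056) = 11. At each level, the problem size is divided by 6, so it takes 11 divisions to reduce to a base case of size 1. The algorithm makes 2 recursive calls at each level.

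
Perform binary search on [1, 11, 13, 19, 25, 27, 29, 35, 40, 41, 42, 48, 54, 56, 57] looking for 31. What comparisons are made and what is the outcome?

Binary search for 31 in [1, 11, 13, 19, 25, 27, 29, 35, 40, 41, 42, 48, 54, 56, 57]:

lo=0, hi=14, mid=7, arr[mid]=35 -> 35 > 31, search left half
lo=0, hi=6, mid=3, arr[mid]=19 -> 19 < 31, search right half
lo=4, hi=6, mid=5, arr[mid]=27 -> 27 < 31, search right half
lo=6, hi=6, mid=6, arr[mid]=29 -> 29 < 31, search right half
lo=7 > hi=6, target 31 not found

Binary search determines that 31 is not in the array after 4 comparisons. The search space was exhausted without finding the target.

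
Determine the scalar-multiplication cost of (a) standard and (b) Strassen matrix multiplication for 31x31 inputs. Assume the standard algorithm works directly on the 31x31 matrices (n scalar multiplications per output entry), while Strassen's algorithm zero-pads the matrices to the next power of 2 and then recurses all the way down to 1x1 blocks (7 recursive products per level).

Matrix multiplication for 31x31 matrices:

Strassen's algorithm requires power-of-2 dimensions. Pad 31x31 to 32x32 (next power of 2).

Standard algorithm: 31^3 = 29791 multiplications
Strassen's algorithm: 7^(log2(32)) = 7^5 = 16807 multiplications
Savings: 29791 - 16807 = 12984 multiplications

Standard: 29791 multiplications (31^3). Strassen: 16807 multiplications (7^5, after padding to 32x32). Strassen reduces 8 recursive multiplications to 7 at each level.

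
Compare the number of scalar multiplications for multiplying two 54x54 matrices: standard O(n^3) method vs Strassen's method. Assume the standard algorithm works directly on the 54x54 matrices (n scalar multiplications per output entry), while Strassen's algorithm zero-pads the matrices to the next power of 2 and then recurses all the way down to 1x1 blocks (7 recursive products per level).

Matrix multiplication for 54x54 matrices:

Strassen's algorithm requires power-of-2 dimensions. Pad 54x54 to 64x64 (next power of 2).

Standard algorithm: 54^3 = 157464 multiplications
Strassen's algorithm: 7^(log2(64)) = 7^6 = 117649 multiplications
Savings: 157464 - 117649 = 39815 multiplications

Standard: 157464 multiplications (54^3). Strassen: 117649 multiplications (7^6, after padding to 64x64). Strassen reduces 8 recursive multiplications to 7 at each level.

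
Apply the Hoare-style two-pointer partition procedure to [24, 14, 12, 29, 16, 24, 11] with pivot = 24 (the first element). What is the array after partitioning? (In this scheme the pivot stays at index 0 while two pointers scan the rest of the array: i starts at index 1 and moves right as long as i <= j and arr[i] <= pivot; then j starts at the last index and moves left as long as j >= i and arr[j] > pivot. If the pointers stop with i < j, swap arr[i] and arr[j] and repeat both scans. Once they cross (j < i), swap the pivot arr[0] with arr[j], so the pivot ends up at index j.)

Hoare-style two-pointer partition with pivot = 24:

Initial array: [24, 14, 12, 29, 16, 24, 11]

Pointers start at i = 1, j = 6.
i stops at index 3 (arr[3]=29 > 24), j stops at index 6 (arr[6]=11 <= 24): swap arr[3] and arr[6], array becomes [24, 14, 12, 11, 16, 24, 29]
i ends at 6, j ends at 5: the pointers have crossed (j < i), so scanning stops.

Swap pivot arr[0] with arr[5] to place pivot at position 5: [24, 14, 12, 11, 16, 24, 29]
Pivot position: 5

After partitioning with pivot 24, the array becomes [24, 14, 12, 11, 16, 24, 29]. The pivot is placed at index 5. All elements to the left of the pivot are <= 24, and all elements to the right are > 24.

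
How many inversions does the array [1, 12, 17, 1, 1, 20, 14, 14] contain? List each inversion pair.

Finding inversions in [1, 12, 17, 1, 1, 20, 14, 14]:

(1, 3): arr[1]=12 > arr[3]=1
(1, 4): arr[1]=12 > arr[4]=1
(2, 3): arr[2]=17 > arr[3]=1
(2, 4): arr[2]=17 > arr[4]=1
(2, 6): arr[2]=17 > arr[6]=14
(2, 7): arr[2]=17 > arr[7]=14
(5, 6): arr[5]=20 > arr[6]=14
(5, 7): arr[5]=20 > arr[7]=14

Total inversions: 8

The array has 8 inversion(s): (1,3), (1,4), (2,3), (2,4), (2,6), (2,7), (5,6), (5,7). Each pair (i,j) satisfies i < j and arr[i] > arr[j].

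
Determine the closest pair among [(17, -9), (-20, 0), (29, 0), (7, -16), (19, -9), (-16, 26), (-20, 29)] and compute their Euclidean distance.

Computing all pairwise distances among 7 points:

d((17, -9), (-20, 0)) = 38.0789
d((17, -9), (29, 0)) = 15.0
d((17, -9), (7, -16)) = 12.2066
d((17, -9), (19, -9)) = 2.0 <-- minimum
d((17, -9), (-16, 26)) = 48.1041
d((17, -9), (-20, 29)) = 53.0377
d((-20, 0), (29, 0)) = 49.0
d((-20, 0), (7, -16)) = 31.3847
d((-20, 0), (19, -9)) = 40.025
d((-20, 0), (-16, 26)) = 26.3059
d((-20, 0), (-20, 29)) = 29.0
d((29, 0), (7, -16)) = 27.2029
d((29, 0), (19, -9)) = 13.4536
d((29, 0), (-16, 26)) = 51.9711
d((29, 0), (-20, 29)) = 56.9386
d((7, -16), (19, -9)) = 13.8924
d((7, -16), (-16, 26)) = 47.8853
d((7, -16), (-20, 29)) = 52.4786
d((19, -9), (-16, 26)) = 49.4975
d((19, -9), (-20, 29)) = 54.4518
d((-16, 26), (-20, 29)) = 5.0

Closest pair: (17, -9) and (19, -9) with distance 2.0

The closest pair is (17, -9) and (19, -9) with Euclidean distance 2.0. For 7 points, brute-force pairwise comparison is shown above. For large n, the divide-and-conquer algorithm (sort by x, recurse on halves, check the dividing strip) achieves O(n log n).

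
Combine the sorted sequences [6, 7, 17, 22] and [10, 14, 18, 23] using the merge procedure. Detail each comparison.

Merging process:

Compare 6 vs 10: take 6 from left. Merged: [6]
Compare 7 vs 10: take 7 from left. Merged: [6, 7]
Compare 17 vs 10: take 10 from right. Merged: [6, 7, 10]
Compare 17 vs 14: take 14 from right. Merged: [6, 7, 10, 14]
Compare 17 vs 18: take 17 from left. Merged: [6, 7, 10, 14, 17]
Compare 22 vs 18: take 18 from right. Merged: [6, 7, 10, 14, 17, 18]
Compare 22 vs 23: take 22 from left. Merged: [6, 7, 10, 14, 17, 18, 22]
Append remaining from right: [23]. Merged: [6, 7, 10, 14, 17, 18, 22, 23]

Final merged array: [6, 7, 10, 14, 17, 18, 22, 23]
Total comparisons: 7

The merged array is [6, 7, 10, 14, 17, 18, 22, 23], requiring 7 comparisons. The merge step runs in O(n) time where n is the total number of elements.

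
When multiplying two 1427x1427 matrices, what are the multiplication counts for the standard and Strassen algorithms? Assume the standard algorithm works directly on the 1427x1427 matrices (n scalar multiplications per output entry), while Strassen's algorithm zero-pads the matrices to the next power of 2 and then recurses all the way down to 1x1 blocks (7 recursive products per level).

Matrix multiplication for 1427x1427 matrices:

Strassen's algorithm requires power-of-2 dimensions. Pad 1427x1427 to 2048x2048 (next power of 2).

Standard algorithm: 1427^3 = 2905841483 multiplications
Strassen's algorithm: 7^(log2(2048)) = 7^11 = 1977326743 multiplications
Savings: 2905841483 - 1977326743 = 928514740 multiplications

Standard: 2905841483 multiplications (1427^3). Strassen: 1977326743 multiplications (7^11, after padding to 2048x2048). Strassen reduces 8 recursive multiplications to 7 at each level.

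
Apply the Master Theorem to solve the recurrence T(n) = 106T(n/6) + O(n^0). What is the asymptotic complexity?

Master Theorem for T(n) = 106T(n/6) + O(n^0):

a = 106, b = 6, c = 0
log_b(a) = log_6(106) = 2.6027

Case 1: c = 0 < log_6(106) = 2.6027
T(n) = O(n^(log_6 106))

For T(n) = 106T(n/6) + O(n^0): log_6(106) = 2.6027. This is Case 1 of the Master Theorem (c < log_b(a), work dominated by leaves), giving O(n^(log_6 106)).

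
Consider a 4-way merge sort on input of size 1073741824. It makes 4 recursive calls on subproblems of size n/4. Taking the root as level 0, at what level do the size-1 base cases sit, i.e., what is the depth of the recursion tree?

For divide and conquer with division factor 4:

Problem sizes at each level:
Level 0: 1073741824
Level 1: 268435456
Level 2: 67108864
Level 3: 16777216
Level 4: 4194304
Level 5: 1048576
Level 6: 262144
Level 7: 65536
Level 8: 16384
Level 9: 4096
Level 10: 1024
Level 11: 256
Level 12: 64
Level 13: 16
Level 14: 4
Level 15: 1

The root is level 0 and the size-1 base case is level 15 (the tree spans levels 0 through 15, i.e. 16 levels counting the root), so the depth is the number of divisions: log_4(1073741824) = 15

The recursion tree depth is log_4(1073741824) = 15. At each level, the problem size is divided by 4, so it takes 15 divisions to reduce to a base case of size 1. The algorithm makes 4 recursive calls at each level.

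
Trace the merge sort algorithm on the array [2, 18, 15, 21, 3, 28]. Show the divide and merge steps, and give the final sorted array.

Merge sort trace:

Split: [2, 18, 15, 21, 3, 28] -> [2, 18, 15] and [21, 3, 28]
  Split: [2, 18, 15] -> [2] and [18, 15]
    Split: [18, 15] -> [18] and [15]
    Merge: [18] + [15] -> [15, 18]
  Merge: [2] + [15, 18] -> [2, 15, 18]
  Split: [21, 3, 28] -> [21] and [3, 28]
    Split: [3, 28] -> [3] and [28]
    Merge: [3] + [28] -> [3, 28]
  Merge: [21] + [3, 28] -> [3, 21, 28]
Merge: [2, 15, 18] + [3, 21, 28] -> [2, 3, 15, 18, 21, 28]

Final sorted array: [2, 3, 15, 18, 21, 28]

The merge sort proceeds by recursively splitting the array and merging sorted halves.
After all merges, the sorted array is [2, 3, 15, 18, 21, 28].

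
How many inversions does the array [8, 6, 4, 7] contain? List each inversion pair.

Finding inversions in [8, 6, 4, 7]:

(0, 1): arr[0]=8 > arr[1]=6
(0, 2): arr[0]=8 > arr[2]=4
(0, 3): arr[0]=8 > arr[3]=7
(1, 2): arr[1]=6 > arr[2]=4

Total inversions: 4

The array has 4 inversion(s): (0,1), (0,2), (0,3), (1,2). Each pair (i,j) satisfies i < j and arr[i] > arr[j].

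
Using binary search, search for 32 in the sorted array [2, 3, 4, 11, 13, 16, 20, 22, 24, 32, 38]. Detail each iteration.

Binary search for 32 in [2, 3, 4, 11, 13, 16, 20, 22, 24, 32, 38]:

lo=0, hi=10, mid=5, arr[mid]=16 -> 16 < 32, search right half
lo=6, hi=10, mid=8, arr[mid]=24 -> 24 < 32, search right half
lo=9, hi=10, mid=9, arr[mid]=32 -> Found target at index 9!

Binary search finds 32 at index 9 after 3 comparisons. The search repeatedly halves the search space by comparing with the middle element.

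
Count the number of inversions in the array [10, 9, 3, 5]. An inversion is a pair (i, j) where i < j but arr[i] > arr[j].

Finding inversions in [10, 9, 3, 5]:

(0, 1): arr[0]=10 > arr[1]=9
(0, 2): arr[0]=10 > arr[2]=3
(0, 3): arr[0]=10 > arr[3]=5
(1, 2): arr[1]=9 > arr[2]=3
(1, 3): arr[1]=9 > arr[3]=5

Total inversions: 5

The array has 5 inversion(s): (0,1), (0,2), (0,3), (1,2), (1,3). Each pair (i,j) satisfies i < j and arr[i] > arr[j].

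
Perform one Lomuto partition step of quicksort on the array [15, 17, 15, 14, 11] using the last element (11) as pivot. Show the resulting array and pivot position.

Lomuto partition with pivot = 11:

Initial array: [15, 17, 15, 14, 11]

arr[0]=15 > 11: no swap
arr[1]=17 > 11: no swap
arr[2]=15 > 11: no swap
arr[3]=14 > 11: no swap

Place pivot at position 0: [11, 17, 15, 14, 15]
Pivot position: 0

After partitioning with pivot 11, the array becomes [11, 17, 15, 14, 15]. The pivot is placed at index 0. All elements to the left of the pivot are <= 11, and all elements to the right are > 11.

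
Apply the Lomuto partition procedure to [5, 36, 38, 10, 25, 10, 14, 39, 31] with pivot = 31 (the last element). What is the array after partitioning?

Lomuto partition with pivot = 31:

Initial array: [5, 36, 38, 10, 25, 10, 14, 39, 31]

arr[0]=5 <= 31: swap with position 0, array becomes [5, 36, 38, 10, 25, 10, 14, 39, 31]
arr[1]=36 > 31: no swap
arr[2]=38 > 31: no swap
arr[3]=10 <= 31: swap with position 1, array becomes [5, 10, 38, 36, 25, 10, 14, 39, 31]
arr[4]=25 <= 31: swap with position 2, array becomes [5, 10, 25, 36, 38, 10, 14, 39, 31]
arr[5]=10 <= 31: swap with position 3, array becomes [5, 10, 25, 10, 38, 36, 14, 39, 31]
arr[6]=14 <= 31: swap with position 4, array becomes [5, 10, 25, 10, 14, 36, 38, 39, 31]
arr[7]=39 > 31: no swap

Place pivot at position 5: [5, 10, 25, 10, 14, 31, 38, 39, 36]
Pivot position: 5

After partitioning with pivot 31, the array becomes [5, 10, 25, 10, 14, 31, 38, 39, 36]. The pivot is placed at index 5. All elements to the left of the pivot are <= 31, and all elements to the right are > 31.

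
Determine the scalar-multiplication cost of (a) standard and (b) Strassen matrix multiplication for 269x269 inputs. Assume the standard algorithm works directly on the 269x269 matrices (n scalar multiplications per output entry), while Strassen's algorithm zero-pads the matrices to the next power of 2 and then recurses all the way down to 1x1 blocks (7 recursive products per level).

Matrix multiplication for 269x269 matrices:

Strassen's algorithm requires power-of-2 dimensions. Pad 269x269 to 512x512 (next power of 2).

Standard algorithm: 269^3 = 19465109 multiplications
Strassen's algorithm: 7^(log2(512)) = 7^9 = 40353607 multiplications
Difference: 19465109 - 40353607 = -20888498 (Strassen uses MORE here due to padding overhead — for small or just-over-power-of-2 n, padding can outweigh the per-level savings)

Standard: 19465109 multiplications (269^3). Strassen: 40353607 multiplications (7^9, after padding to 512x512). Strassen reduces 8 recursive multiplications to 7 at each level.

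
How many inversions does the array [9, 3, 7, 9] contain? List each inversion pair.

Finding inversions in [9, 3, 7, 9]:

(0, 1): arr[0]=9 > arr[1]=3
(0, 2): arr[0]=9 > arr[2]=7

Total inversions: 2

The array has 2 inversion(s): (0,1), (0,2). Each pair (i,j) satisfies i < j and arr[i] > arr[j].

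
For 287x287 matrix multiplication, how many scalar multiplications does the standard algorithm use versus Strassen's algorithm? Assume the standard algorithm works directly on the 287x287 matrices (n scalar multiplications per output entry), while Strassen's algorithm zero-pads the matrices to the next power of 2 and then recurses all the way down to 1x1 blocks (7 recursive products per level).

Matrix multiplication for 287x287 matrices:

Strassen's algorithm requires power-of-2 dimensions. Pad 287x287 to 512x512 (next power of 2).

Standard algorithm: 287^3 = 23639903 multiplications
Strassen's algorithm: 7^(log2(512)) = 7^9 = 40353607 multiplications
Difference: 23639903 - 40353607 = -16713704 (Strassen uses MORE here due to padding overhead — for small or just-over-power-of-2 n, padding can outweigh the per-level savings)

Standard: 23639903 multiplications (287^3). Strassen: 40353607 multiplications (7^9, after padding to 512x512). Strassen reduces 8 recursive multiplications to 7 at each level.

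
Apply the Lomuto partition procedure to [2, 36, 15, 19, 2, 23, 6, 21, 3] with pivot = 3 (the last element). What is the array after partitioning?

Lomuto partition with pivot = 3:

Initial array: [2, 36, 15, 19, 2, 23, 6, 21, 3]

arr[0]=2 <= 3: swap with position 0, array becomes [2, 36, 15, 19, 2, 23, 6, 21, 3]
arr[1]=36 > 3: no swap
arr[2]=15 > 3: no swap
arr[3]=19 > 3: no swap
arr[4]=2 <= 3: swap with position 1, array becomes [2, 2, 15, 19, 36, 23, 6, 21, 3]
arr[5]=23 > 3: no swap
arr[6]=6 > 3: no swap
arr[7]=21 > 3: no swap

Place pivot at position 2: [2, 2, 3, 19, 36, 23, 6, 21, 15]
Pivot position: 2

After partitioning with pivot 3, the array becomes [2, 2, 3, 19, 36, 23, 6, 21, 15]. The pivot is placed at index 2. All elements to the left of the pivot are <= 3, and all elements to the right are > 3.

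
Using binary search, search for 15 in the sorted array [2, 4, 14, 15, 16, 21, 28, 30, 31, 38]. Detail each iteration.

Binary search for 15 in [2, 4, 14, 15, 16, 21, 28, 30, 31, 38]:

lo=0, hi=9, mid=4, arr[mid]=16 -> 16 > 15, search left half
lo=0, hi=3, mid=1, arr[mid]=4 -> 4 < 15, search right half
lo=2, hi=3, mid=2, arr[mid]=14 -> 14 < 15, search right half
lo=3, hi=3, mid=3, arr[mid]=15 -> Found target at index 3!

Binary search finds 15 at index 3 after 4 comparisons. The search repeatedly halves the search space by comparing with the middle element.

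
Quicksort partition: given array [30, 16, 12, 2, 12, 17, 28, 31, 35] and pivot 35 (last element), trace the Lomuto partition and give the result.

Lomuto partition with pivot = 35:

Initial array: [30, 16, 12, 2, 12, 17, 28, 31, 35]

arr[0]=30 <= 35: swap with position 0, array becomes [30, 16, 12, 2, 12, 17, 28, 31, 35]
arr[1]=16 <= 35: swap with position 1, array becomes [30, 16, 12, 2, 12, 17, 28, 31, 35]
arr[2]=12 <= 35: swap with position 2, array becomes [30, 16, 12, 2, 12, 17, 28, 31, 35]
arr[3]=2 <= 35: swap with position 3, array becomes [30, 16, 12, 2, 12, 17, 28, 31, 35]
arr[4]=12 <= 35: swap with position 4, array becomes [30, 16, 12, 2, 12, 17, 28, 31, 35]
arr[5]=17 <= 35: swap with position 5, array becomes [30, 16, 12, 2, 12, 17, 28, 31, 35]
arr[6]=28 <= 35: swap with position 6, array becomes [30, 16, 12, 2, 12, 17, 28, 31, 35]
arr[7]=31 <= 35: swap with position 7, array becomes [30, 16, 12, 2, 12, 17, 28, 31, 35]

Place pivot at position 8: [30, 16, 12, 2, 12, 17, 28, 31, 35]
Pivot position: 8

After partitioning with pivot 35, the array becomes [30, 16, 12, 2, 12, 17, 28, 31, 35]. The pivot is placed at index 8. All elements to the left of the pivot are <= 35, and all elements to the right are > 35.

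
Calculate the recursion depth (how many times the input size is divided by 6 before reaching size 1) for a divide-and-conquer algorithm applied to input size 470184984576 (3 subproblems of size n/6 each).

For divide and conquer with division factor 6:

Problem sizes at each level:
Level 0: 470184984576
Level 1: 78364164096
Level 2: 13060694016
Level 3: 2176782336
Level 4: 362797056
Level 5: 60466176
Level 6: 10077696
Level 7: 1679616
Level 8: 279936
Level 9: 46656
Level 10: 7776
Level 11: 1296
Level 12: 216
Level 13: 36
Level 14: 6
Level 15: 1

The root is level 0 and the size-1 base case is level 15 (the tree spans levels 0 through 15, i.e. 16 levels counting the root), so the depth is the number of divisions: log_6(470184984576) = 15

The recursion tree depth is log_6(470184984576) = 15. At each level, the problem size is divided by 6, so it takes 15 divisions to reduce to a base case of size 1. The algorithm makes 3 recursive calls at each level.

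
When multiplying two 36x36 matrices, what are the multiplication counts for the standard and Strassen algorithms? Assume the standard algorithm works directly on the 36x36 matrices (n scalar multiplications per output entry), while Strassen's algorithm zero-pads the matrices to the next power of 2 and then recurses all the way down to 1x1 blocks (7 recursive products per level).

Matrix multiplication for 36x36 matrices:

Strassen's algorithm requires power-of-2 dimensions. Pad 36x36 to 64x64 (next power of 2).

Standard algorithm: 36^3 = 46656 multiplications
Strassen's algorithm: 7^(log2(64)) = 7^6 = 117649 multiplications
Difference: 46656 - 117649 = -70993 (Strassen uses MORE here due to padding overhead — for small or just-over-power-of-2 n, padding can outweigh the per-level savings)

Standard: 46656 multiplications (36^3). Strassen: 117649 multiplications (7^6, after padding to 64x64). Strassen reduces 8 recursive multiplications to 7 at each level.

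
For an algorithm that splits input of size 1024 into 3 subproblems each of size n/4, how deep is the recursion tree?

For divide and conquer with division factor 4:

Problem sizes at each level:
Level 0: 1024
Level 1: 256
Level 2: 64
Level 3: 16
Level 4: 4
Level 5: 1

The root is level 0 and the size-1 base case is level 5 (the tree spans levels 0 through 5, i.e. 6 levels counting the root), so the depth is the number of divisions: log_4(1024) = 5

The recursion tree depth is log_4(1024) = 5. At each level, the problem size is divided by 4, so it takes 5 divisions to reduce to a base case of size 1. The algorithm makes 3 recursive calls at each level.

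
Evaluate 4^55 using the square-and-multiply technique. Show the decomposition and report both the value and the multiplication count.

Computing 4^55 by squaring (build up from 4^1; each line after the first costs one multiplication):

4^1 = 4
4^2 = (4^1)^2 = 4^2 = 16
4^3 = 4 * 4^2 = 4 * 16 = 64
4^6 = (4^3)^2 = 64^2 = 4096
4^12 = (4^6)^2 = 4096^2 = 16777216
4^13 = 4 * 4^12 = 4 * 16777216 = 67108864
4^26 = (4^13)^2 = 67108864^2 = 4503599627370496
4^27 = 4 * 4^26 = 4 * 4503599627370496 = 18014398509481984
4^54 = (4^27)^2 = 18014398509481984^2 = 324518553658426726783156020576256
4^55 = 4 * 4^54 = 4 * 324518553658426726783156020576256 = 1298074214633706907132624082305024

Result: 1298074214633706907132624082305024
Multiplications needed: 9 (9 lines after 4^1)

4^55 = 1298074214633706907132624082305024. Using exponentiation by squaring, this requires 9 multiplications. The key idea: if the exponent is even, square the half-power; if odd, multiply by the base once.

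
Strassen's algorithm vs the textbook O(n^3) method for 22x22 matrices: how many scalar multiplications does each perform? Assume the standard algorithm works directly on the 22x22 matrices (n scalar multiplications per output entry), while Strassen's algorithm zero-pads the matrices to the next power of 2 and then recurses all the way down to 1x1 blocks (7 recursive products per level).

Matrix multiplication for 22x22 matrices:

Strassen's algorithm requires power-of-2 dimensions. Pad 22x22 to 32x32 (next power of 2).

Standard algorithm: 22^3 = 10648 multiplications
Strassen's algorithm: 7^(log2(32)) = 7^5 = 16807 multiplications
Difference: 10648 - 16807 = -6159 (Strassen uses MORE here due to padding overhead — for small or just-over-power-of-2 n, padding can outweigh the per-level savings)

Standard: 10648 multiplications (22^3). Strassen: 16807 multiplications (7^5, after padding to 32x32). Strassen reduces 8 recursive multiplications to 7 at each level.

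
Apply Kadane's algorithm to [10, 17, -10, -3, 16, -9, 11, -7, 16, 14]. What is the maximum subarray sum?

Using Kadane's algorithm on [10, 17, -10, -3, 16, -9, 11, -7, 16, 14]:

Scanning through the array:
Position 1 (value 17): max_ending_here = 27, max_so_far = 27
Position 2 (value -10): max_ending_here = 17, max_so_far = 27
Position 3 (value -3): max_ending_here = 14, max_so_far = 27
Position 4 (value 16): max_ending_here = 30, max_so_far = 30
Position 5 (value -9): max_ending_here = 21, max_so_far = 30
Position 6 (value 11): max_ending_here = 32, max_so_far = 32
Position 7 (value -7): max_ending_here = 25, max_so_far = 32
Position 8 (value 16): max_ending_here = 41, max_so_far = 41
Position 9 (value 14): max_ending_here = 55, max_so_far = 55

Maximum subarray: [10, 17, -10, -3, 16, -9, 11, -7, 16, 14]
Maximum sum: 55

The maximum subarray is [10, 17, -10, -3, 16, -9, 11, -7, 16, 14] with sum 55. This subarray runs from index 0 to index 9.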